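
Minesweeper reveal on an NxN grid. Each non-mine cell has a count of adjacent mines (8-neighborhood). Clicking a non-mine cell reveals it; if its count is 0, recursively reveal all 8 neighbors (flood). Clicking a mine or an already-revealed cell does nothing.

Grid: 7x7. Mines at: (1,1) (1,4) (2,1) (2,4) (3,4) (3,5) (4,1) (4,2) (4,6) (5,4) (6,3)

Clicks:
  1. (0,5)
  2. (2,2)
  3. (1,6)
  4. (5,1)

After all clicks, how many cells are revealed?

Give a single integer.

Answer: 8

Derivation:
Click 1 (0,5) count=1: revealed 1 new [(0,5)] -> total=1
Click 2 (2,2) count=2: revealed 1 new [(2,2)] -> total=2
Click 3 (1,6) count=0: revealed 5 new [(0,6) (1,5) (1,6) (2,5) (2,6)] -> total=7
Click 4 (5,1) count=2: revealed 1 new [(5,1)] -> total=8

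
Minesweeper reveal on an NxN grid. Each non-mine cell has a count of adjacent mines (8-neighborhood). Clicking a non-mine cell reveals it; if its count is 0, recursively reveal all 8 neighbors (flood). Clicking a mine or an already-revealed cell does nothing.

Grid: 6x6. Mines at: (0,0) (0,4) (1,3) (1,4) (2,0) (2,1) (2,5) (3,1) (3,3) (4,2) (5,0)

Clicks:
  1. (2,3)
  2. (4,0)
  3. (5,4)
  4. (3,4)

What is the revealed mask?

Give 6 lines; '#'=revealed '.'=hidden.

Click 1 (2,3) count=3: revealed 1 new [(2,3)] -> total=1
Click 2 (4,0) count=2: revealed 1 new [(4,0)] -> total=2
Click 3 (5,4) count=0: revealed 8 new [(3,4) (3,5) (4,3) (4,4) (4,5) (5,3) (5,4) (5,5)] -> total=10
Click 4 (3,4) count=2: revealed 0 new [(none)] -> total=10

Answer: ......
......
...#..
....##
#..###
...###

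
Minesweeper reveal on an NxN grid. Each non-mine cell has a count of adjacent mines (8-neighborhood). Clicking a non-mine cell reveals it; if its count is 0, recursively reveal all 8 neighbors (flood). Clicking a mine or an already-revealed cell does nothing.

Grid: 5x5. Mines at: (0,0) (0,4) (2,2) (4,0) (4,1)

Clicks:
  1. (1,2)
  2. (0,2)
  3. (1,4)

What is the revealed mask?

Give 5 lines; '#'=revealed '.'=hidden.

Click 1 (1,2) count=1: revealed 1 new [(1,2)] -> total=1
Click 2 (0,2) count=0: revealed 5 new [(0,1) (0,2) (0,3) (1,1) (1,3)] -> total=6
Click 3 (1,4) count=1: revealed 1 new [(1,4)] -> total=7

Answer: .###.
.####
.....
.....
.....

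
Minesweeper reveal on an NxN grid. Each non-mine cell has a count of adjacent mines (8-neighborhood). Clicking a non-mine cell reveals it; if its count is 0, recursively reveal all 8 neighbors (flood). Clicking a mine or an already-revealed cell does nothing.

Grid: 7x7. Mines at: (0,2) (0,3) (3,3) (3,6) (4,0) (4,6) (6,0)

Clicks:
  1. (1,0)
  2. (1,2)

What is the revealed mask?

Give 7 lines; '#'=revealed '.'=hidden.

Answer: ##.....
###....
###....
###....
.......
.......
.......

Derivation:
Click 1 (1,0) count=0: revealed 11 new [(0,0) (0,1) (1,0) (1,1) (1,2) (2,0) (2,1) (2,2) (3,0) (3,1) (3,2)] -> total=11
Click 2 (1,2) count=2: revealed 0 new [(none)] -> total=11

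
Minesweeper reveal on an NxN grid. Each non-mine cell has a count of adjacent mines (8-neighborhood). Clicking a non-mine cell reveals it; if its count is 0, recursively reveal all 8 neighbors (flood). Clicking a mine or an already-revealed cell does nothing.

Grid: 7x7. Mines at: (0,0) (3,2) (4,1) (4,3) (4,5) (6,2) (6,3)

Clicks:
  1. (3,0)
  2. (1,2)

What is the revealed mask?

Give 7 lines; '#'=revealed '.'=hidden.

Click 1 (3,0) count=1: revealed 1 new [(3,0)] -> total=1
Click 2 (1,2) count=0: revealed 22 new [(0,1) (0,2) (0,3) (0,4) (0,5) (0,6) (1,1) (1,2) (1,3) (1,4) (1,5) (1,6) (2,1) (2,2) (2,3) (2,4) (2,5) (2,6) (3,3) (3,4) (3,5) (3,6)] -> total=23

Answer: .######
.######
.######
#..####
.......
.......
.......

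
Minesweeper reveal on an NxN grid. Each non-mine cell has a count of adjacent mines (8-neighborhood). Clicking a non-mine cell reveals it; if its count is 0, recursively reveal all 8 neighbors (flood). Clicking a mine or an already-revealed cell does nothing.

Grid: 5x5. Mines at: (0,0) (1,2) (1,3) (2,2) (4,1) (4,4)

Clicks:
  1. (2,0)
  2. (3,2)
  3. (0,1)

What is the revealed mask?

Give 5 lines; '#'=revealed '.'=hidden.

Click 1 (2,0) count=0: revealed 6 new [(1,0) (1,1) (2,0) (2,1) (3,0) (3,1)] -> total=6
Click 2 (3,2) count=2: revealed 1 new [(3,2)] -> total=7
Click 3 (0,1) count=2: revealed 1 new [(0,1)] -> total=8

Answer: .#...
##...
##...
###..
.....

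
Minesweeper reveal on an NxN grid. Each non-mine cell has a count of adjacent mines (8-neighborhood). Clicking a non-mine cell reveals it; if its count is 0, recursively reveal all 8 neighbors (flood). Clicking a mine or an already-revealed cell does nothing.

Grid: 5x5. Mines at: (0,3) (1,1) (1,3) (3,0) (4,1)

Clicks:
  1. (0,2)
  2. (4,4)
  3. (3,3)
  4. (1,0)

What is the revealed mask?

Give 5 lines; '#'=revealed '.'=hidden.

Answer: ..#..
#....
..###
..###
..###

Derivation:
Click 1 (0,2) count=3: revealed 1 new [(0,2)] -> total=1
Click 2 (4,4) count=0: revealed 9 new [(2,2) (2,3) (2,4) (3,2) (3,3) (3,4) (4,2) (4,3) (4,4)] -> total=10
Click 3 (3,3) count=0: revealed 0 new [(none)] -> total=10
Click 4 (1,0) count=1: revealed 1 new [(1,0)] -> total=11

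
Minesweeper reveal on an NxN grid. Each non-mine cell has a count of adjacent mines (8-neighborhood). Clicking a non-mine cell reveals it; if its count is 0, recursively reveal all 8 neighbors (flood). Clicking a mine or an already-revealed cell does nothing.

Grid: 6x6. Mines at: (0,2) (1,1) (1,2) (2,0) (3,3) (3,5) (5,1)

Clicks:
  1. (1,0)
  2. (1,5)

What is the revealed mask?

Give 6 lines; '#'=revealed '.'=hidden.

Click 1 (1,0) count=2: revealed 1 new [(1,0)] -> total=1
Click 2 (1,5) count=0: revealed 9 new [(0,3) (0,4) (0,5) (1,3) (1,4) (1,5) (2,3) (2,4) (2,5)] -> total=10

Answer: ...###
#..###
...###
......
......
......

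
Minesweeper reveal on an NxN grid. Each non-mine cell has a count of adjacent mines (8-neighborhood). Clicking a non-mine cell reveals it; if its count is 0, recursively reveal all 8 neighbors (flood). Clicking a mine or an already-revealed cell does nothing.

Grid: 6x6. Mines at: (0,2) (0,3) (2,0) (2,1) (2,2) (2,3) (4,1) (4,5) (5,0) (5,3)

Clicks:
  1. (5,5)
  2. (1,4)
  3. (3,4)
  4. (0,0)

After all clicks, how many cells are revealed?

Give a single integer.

Answer: 7

Derivation:
Click 1 (5,5) count=1: revealed 1 new [(5,5)] -> total=1
Click 2 (1,4) count=2: revealed 1 new [(1,4)] -> total=2
Click 3 (3,4) count=2: revealed 1 new [(3,4)] -> total=3
Click 4 (0,0) count=0: revealed 4 new [(0,0) (0,1) (1,0) (1,1)] -> total=7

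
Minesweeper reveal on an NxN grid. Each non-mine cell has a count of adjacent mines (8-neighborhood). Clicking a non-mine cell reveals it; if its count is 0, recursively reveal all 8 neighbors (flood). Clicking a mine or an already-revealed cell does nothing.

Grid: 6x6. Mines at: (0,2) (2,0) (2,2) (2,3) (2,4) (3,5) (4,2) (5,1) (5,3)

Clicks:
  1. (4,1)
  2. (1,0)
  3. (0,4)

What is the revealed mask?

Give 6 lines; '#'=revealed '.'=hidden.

Click 1 (4,1) count=2: revealed 1 new [(4,1)] -> total=1
Click 2 (1,0) count=1: revealed 1 new [(1,0)] -> total=2
Click 3 (0,4) count=0: revealed 6 new [(0,3) (0,4) (0,5) (1,3) (1,4) (1,5)] -> total=8

Answer: ...###
#..###
......
......
.#....
......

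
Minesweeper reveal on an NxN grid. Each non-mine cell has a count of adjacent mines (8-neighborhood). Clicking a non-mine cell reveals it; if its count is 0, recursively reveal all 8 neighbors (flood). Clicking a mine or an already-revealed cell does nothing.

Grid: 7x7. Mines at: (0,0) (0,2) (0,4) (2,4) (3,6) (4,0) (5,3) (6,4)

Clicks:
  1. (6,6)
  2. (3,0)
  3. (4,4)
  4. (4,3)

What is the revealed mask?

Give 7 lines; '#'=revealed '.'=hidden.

Click 1 (6,6) count=0: revealed 6 new [(4,5) (4,6) (5,5) (5,6) (6,5) (6,6)] -> total=6
Click 2 (3,0) count=1: revealed 1 new [(3,0)] -> total=7
Click 3 (4,4) count=1: revealed 1 new [(4,4)] -> total=8
Click 4 (4,3) count=1: revealed 1 new [(4,3)] -> total=9

Answer: .......
.......
.......
#......
...####
.....##
.....##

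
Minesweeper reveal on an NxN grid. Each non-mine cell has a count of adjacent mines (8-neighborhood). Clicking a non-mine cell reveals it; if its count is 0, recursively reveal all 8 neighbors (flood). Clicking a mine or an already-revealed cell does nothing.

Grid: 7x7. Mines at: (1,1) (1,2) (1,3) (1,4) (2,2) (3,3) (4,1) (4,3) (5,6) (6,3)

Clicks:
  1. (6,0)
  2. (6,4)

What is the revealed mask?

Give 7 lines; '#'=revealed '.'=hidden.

Answer: .......
.......
.......
.......
.......
###....
###.#..

Derivation:
Click 1 (6,0) count=0: revealed 6 new [(5,0) (5,1) (5,2) (6,0) (6,1) (6,2)] -> total=6
Click 2 (6,4) count=1: revealed 1 new [(6,4)] -> total=7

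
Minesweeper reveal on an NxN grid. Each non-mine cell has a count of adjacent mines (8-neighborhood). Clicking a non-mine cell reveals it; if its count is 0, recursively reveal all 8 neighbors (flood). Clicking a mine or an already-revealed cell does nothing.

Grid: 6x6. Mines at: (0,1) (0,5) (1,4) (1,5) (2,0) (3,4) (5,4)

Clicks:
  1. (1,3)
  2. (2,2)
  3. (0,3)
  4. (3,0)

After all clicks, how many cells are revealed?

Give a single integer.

Answer: 19

Derivation:
Click 1 (1,3) count=1: revealed 1 new [(1,3)] -> total=1
Click 2 (2,2) count=0: revealed 17 new [(1,1) (1,2) (2,1) (2,2) (2,3) (3,0) (3,1) (3,2) (3,3) (4,0) (4,1) (4,2) (4,3) (5,0) (5,1) (5,2) (5,3)] -> total=18
Click 3 (0,3) count=1: revealed 1 new [(0,3)] -> total=19
Click 4 (3,0) count=1: revealed 0 new [(none)] -> total=19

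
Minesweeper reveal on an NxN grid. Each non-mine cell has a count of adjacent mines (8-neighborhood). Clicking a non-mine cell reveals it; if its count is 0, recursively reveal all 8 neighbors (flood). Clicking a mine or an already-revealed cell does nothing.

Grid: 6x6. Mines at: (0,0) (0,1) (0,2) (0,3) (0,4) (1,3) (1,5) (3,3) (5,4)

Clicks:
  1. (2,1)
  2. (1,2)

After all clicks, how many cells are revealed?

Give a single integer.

Answer: 17

Derivation:
Click 1 (2,1) count=0: revealed 17 new [(1,0) (1,1) (1,2) (2,0) (2,1) (2,2) (3,0) (3,1) (3,2) (4,0) (4,1) (4,2) (4,3) (5,0) (5,1) (5,2) (5,3)] -> total=17
Click 2 (1,2) count=4: revealed 0 new [(none)] -> total=17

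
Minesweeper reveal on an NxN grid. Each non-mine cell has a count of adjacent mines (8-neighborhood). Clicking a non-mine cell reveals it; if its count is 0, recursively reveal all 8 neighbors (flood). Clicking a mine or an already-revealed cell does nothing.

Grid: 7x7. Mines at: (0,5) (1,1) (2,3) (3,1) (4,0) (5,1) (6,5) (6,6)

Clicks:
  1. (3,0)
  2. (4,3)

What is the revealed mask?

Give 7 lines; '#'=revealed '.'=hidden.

Click 1 (3,0) count=2: revealed 1 new [(3,0)] -> total=1
Click 2 (4,3) count=0: revealed 24 new [(1,4) (1,5) (1,6) (2,4) (2,5) (2,6) (3,2) (3,3) (3,4) (3,5) (3,6) (4,2) (4,3) (4,4) (4,5) (4,6) (5,2) (5,3) (5,4) (5,5) (5,6) (6,2) (6,3) (6,4)] -> total=25

Answer: .......
....###
....###
#.#####
..#####
..#####
..###..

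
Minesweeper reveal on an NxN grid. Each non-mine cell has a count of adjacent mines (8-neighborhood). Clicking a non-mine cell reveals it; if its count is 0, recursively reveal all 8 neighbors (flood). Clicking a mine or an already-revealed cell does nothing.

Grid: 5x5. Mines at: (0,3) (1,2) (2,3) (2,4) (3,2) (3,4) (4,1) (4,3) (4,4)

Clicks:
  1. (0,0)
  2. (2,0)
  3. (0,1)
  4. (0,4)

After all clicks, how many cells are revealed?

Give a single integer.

Click 1 (0,0) count=0: revealed 8 new [(0,0) (0,1) (1,0) (1,1) (2,0) (2,1) (3,0) (3,1)] -> total=8
Click 2 (2,0) count=0: revealed 0 new [(none)] -> total=8
Click 3 (0,1) count=1: revealed 0 new [(none)] -> total=8
Click 4 (0,4) count=1: revealed 1 new [(0,4)] -> total=9

Answer: 9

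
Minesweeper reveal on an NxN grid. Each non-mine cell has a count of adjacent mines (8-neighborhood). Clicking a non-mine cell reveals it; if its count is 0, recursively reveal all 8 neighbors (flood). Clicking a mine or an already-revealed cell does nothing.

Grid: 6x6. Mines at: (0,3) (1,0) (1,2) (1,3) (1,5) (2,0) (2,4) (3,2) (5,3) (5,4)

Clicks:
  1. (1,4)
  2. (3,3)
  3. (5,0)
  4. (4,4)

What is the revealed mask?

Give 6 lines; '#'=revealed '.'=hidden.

Click 1 (1,4) count=4: revealed 1 new [(1,4)] -> total=1
Click 2 (3,3) count=2: revealed 1 new [(3,3)] -> total=2
Click 3 (5,0) count=0: revealed 8 new [(3,0) (3,1) (4,0) (4,1) (4,2) (5,0) (5,1) (5,2)] -> total=10
Click 4 (4,4) count=2: revealed 1 new [(4,4)] -> total=11

Answer: ......
....#.
......
##.#..
###.#.
###...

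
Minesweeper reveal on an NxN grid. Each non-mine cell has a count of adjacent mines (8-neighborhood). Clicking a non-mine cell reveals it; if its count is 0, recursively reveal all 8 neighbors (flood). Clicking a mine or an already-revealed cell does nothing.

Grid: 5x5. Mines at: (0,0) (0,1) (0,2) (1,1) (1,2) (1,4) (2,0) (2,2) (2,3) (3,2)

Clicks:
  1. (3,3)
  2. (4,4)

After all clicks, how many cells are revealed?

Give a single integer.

Answer: 4

Derivation:
Click 1 (3,3) count=3: revealed 1 new [(3,3)] -> total=1
Click 2 (4,4) count=0: revealed 3 new [(3,4) (4,3) (4,4)] -> total=4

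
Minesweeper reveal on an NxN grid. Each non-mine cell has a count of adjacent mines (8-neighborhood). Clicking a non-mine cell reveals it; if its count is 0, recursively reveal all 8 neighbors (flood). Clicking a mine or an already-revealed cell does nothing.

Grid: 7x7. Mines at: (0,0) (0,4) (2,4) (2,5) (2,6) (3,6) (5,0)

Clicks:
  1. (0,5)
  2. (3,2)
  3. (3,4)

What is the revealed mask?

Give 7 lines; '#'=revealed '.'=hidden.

Answer: .###.#.
####...
####...
######.
#######
.######
.######

Derivation:
Click 1 (0,5) count=1: revealed 1 new [(0,5)] -> total=1
Click 2 (3,2) count=0: revealed 36 new [(0,1) (0,2) (0,3) (1,0) (1,1) (1,2) (1,3) (2,0) (2,1) (2,2) (2,3) (3,0) (3,1) (3,2) (3,3) (3,4) (3,5) (4,0) (4,1) (4,2) (4,3) (4,4) (4,5) (4,6) (5,1) (5,2) (5,3) (5,4) (5,5) (5,6) (6,1) (6,2) (6,3) (6,4) (6,5) (6,6)] -> total=37
Click 3 (3,4) count=2: revealed 0 new [(none)] -> total=37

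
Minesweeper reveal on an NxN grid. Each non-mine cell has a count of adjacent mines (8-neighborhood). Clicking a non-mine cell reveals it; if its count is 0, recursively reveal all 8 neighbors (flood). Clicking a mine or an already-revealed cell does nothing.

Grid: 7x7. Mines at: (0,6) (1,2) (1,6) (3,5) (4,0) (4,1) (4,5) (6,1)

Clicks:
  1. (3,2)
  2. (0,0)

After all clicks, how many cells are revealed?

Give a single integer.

Click 1 (3,2) count=1: revealed 1 new [(3,2)] -> total=1
Click 2 (0,0) count=0: revealed 8 new [(0,0) (0,1) (1,0) (1,1) (2,0) (2,1) (3,0) (3,1)] -> total=9

Answer: 9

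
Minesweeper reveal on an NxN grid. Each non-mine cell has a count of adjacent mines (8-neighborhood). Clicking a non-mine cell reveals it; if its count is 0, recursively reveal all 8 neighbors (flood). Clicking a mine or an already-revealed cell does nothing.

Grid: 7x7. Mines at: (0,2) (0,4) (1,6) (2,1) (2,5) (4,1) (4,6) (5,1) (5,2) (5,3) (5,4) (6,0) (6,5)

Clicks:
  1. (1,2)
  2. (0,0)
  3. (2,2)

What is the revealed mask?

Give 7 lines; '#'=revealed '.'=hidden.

Click 1 (1,2) count=2: revealed 1 new [(1,2)] -> total=1
Click 2 (0,0) count=0: revealed 4 new [(0,0) (0,1) (1,0) (1,1)] -> total=5
Click 3 (2,2) count=1: revealed 1 new [(2,2)] -> total=6

Answer: ##.....
###....
..#....
.......
.......
.......
.......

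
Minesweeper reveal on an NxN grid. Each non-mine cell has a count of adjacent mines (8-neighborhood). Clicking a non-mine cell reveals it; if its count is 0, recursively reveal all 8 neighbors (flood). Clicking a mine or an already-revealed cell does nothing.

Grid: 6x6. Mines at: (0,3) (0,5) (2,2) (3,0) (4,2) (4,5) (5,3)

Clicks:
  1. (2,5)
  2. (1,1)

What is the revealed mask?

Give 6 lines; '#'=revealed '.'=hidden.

Click 1 (2,5) count=0: revealed 9 new [(1,3) (1,4) (1,5) (2,3) (2,4) (2,5) (3,3) (3,4) (3,5)] -> total=9
Click 2 (1,1) count=1: revealed 1 new [(1,1)] -> total=10

Answer: ......
.#.###
...###
...###
......
......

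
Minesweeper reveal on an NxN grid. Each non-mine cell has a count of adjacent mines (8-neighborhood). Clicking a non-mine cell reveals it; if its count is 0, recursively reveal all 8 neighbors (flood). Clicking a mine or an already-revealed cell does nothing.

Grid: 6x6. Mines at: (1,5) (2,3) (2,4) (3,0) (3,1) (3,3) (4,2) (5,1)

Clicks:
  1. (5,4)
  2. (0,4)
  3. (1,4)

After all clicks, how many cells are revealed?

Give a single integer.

Click 1 (5,4) count=0: revealed 8 new [(3,4) (3,5) (4,3) (4,4) (4,5) (5,3) (5,4) (5,5)] -> total=8
Click 2 (0,4) count=1: revealed 1 new [(0,4)] -> total=9
Click 3 (1,4) count=3: revealed 1 new [(1,4)] -> total=10

Answer: 10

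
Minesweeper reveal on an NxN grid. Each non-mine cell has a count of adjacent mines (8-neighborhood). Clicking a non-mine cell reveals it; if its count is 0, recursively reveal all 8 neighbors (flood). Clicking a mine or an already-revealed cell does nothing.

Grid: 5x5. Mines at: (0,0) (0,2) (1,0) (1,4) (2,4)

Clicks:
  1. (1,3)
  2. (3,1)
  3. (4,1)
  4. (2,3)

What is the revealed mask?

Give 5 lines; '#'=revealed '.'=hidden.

Answer: .....
.###.
####.
#####
#####

Derivation:
Click 1 (1,3) count=3: revealed 1 new [(1,3)] -> total=1
Click 2 (3,1) count=0: revealed 16 new [(1,1) (1,2) (2,0) (2,1) (2,2) (2,3) (3,0) (3,1) (3,2) (3,3) (3,4) (4,0) (4,1) (4,2) (4,3) (4,4)] -> total=17
Click 3 (4,1) count=0: revealed 0 new [(none)] -> total=17
Click 4 (2,3) count=2: revealed 0 new [(none)] -> total=17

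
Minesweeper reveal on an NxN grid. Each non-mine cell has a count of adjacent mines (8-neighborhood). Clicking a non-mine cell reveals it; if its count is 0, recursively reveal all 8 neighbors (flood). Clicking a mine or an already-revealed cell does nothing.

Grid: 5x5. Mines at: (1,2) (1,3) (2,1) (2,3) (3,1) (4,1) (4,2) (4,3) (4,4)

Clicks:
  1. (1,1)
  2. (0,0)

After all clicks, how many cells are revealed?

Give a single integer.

Click 1 (1,1) count=2: revealed 1 new [(1,1)] -> total=1
Click 2 (0,0) count=0: revealed 3 new [(0,0) (0,1) (1,0)] -> total=4

Answer: 4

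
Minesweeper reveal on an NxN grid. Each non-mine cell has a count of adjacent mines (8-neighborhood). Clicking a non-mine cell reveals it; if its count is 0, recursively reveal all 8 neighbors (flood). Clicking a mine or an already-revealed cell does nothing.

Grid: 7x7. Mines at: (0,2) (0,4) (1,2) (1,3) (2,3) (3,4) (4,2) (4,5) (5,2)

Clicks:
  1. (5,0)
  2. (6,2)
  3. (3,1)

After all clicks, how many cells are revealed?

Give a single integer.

Answer: 15

Derivation:
Click 1 (5,0) count=0: revealed 14 new [(0,0) (0,1) (1,0) (1,1) (2,0) (2,1) (3,0) (3,1) (4,0) (4,1) (5,0) (5,1) (6,0) (6,1)] -> total=14
Click 2 (6,2) count=1: revealed 1 new [(6,2)] -> total=15
Click 3 (3,1) count=1: revealed 0 new [(none)] -> total=15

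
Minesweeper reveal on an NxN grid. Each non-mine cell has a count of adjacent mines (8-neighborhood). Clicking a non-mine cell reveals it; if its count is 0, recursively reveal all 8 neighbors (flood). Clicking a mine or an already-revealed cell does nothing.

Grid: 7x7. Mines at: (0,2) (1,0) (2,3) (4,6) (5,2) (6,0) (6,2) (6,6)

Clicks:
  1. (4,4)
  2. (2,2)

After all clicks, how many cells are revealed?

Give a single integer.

Answer: 13

Derivation:
Click 1 (4,4) count=0: revealed 12 new [(3,3) (3,4) (3,5) (4,3) (4,4) (4,5) (5,3) (5,4) (5,5) (6,3) (6,4) (6,5)] -> total=12
Click 2 (2,2) count=1: revealed 1 new [(2,2)] -> total=13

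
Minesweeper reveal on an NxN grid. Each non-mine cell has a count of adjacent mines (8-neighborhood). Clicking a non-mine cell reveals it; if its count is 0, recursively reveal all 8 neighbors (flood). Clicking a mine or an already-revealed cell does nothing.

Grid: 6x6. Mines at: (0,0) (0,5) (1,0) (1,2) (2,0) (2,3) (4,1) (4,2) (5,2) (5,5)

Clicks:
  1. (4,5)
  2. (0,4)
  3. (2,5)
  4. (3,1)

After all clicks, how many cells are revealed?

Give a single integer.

Click 1 (4,5) count=1: revealed 1 new [(4,5)] -> total=1
Click 2 (0,4) count=1: revealed 1 new [(0,4)] -> total=2
Click 3 (2,5) count=0: revealed 7 new [(1,4) (1,5) (2,4) (2,5) (3,4) (3,5) (4,4)] -> total=9
Click 4 (3,1) count=3: revealed 1 new [(3,1)] -> total=10

Answer: 10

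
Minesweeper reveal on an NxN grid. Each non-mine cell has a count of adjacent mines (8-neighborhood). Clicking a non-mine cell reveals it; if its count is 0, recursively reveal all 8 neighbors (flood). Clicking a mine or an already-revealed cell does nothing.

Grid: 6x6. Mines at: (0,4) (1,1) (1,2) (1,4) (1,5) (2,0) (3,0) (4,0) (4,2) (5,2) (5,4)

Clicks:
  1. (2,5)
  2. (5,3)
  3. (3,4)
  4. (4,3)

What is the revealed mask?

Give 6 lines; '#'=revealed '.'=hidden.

Click 1 (2,5) count=2: revealed 1 new [(2,5)] -> total=1
Click 2 (5,3) count=3: revealed 1 new [(5,3)] -> total=2
Click 3 (3,4) count=0: revealed 8 new [(2,3) (2,4) (3,3) (3,4) (3,5) (4,3) (4,4) (4,5)] -> total=10
Click 4 (4,3) count=3: revealed 0 new [(none)] -> total=10

Answer: ......
......
...###
...###
...###
...#..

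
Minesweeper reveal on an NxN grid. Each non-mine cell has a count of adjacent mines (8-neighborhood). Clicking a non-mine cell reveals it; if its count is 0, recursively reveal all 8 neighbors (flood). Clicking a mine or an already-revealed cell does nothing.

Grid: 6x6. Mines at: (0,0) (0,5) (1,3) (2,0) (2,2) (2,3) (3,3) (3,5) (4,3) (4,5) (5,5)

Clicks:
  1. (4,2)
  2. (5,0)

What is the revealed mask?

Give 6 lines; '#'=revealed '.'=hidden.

Click 1 (4,2) count=2: revealed 1 new [(4,2)] -> total=1
Click 2 (5,0) count=0: revealed 8 new [(3,0) (3,1) (3,2) (4,0) (4,1) (5,0) (5,1) (5,2)] -> total=9

Answer: ......
......
......
###...
###...
###...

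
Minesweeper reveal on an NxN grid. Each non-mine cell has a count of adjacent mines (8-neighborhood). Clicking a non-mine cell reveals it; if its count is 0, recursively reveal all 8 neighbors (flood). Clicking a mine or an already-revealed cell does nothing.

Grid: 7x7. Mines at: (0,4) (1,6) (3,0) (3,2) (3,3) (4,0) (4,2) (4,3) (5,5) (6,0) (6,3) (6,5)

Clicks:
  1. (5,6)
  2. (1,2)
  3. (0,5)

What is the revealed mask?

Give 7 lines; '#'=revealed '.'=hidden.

Answer: ####.#.
####...
####...
.......
.......
......#
.......

Derivation:
Click 1 (5,6) count=2: revealed 1 new [(5,6)] -> total=1
Click 2 (1,2) count=0: revealed 12 new [(0,0) (0,1) (0,2) (0,3) (1,0) (1,1) (1,2) (1,3) (2,0) (2,1) (2,2) (2,3)] -> total=13
Click 3 (0,5) count=2: revealed 1 new [(0,5)] -> total=14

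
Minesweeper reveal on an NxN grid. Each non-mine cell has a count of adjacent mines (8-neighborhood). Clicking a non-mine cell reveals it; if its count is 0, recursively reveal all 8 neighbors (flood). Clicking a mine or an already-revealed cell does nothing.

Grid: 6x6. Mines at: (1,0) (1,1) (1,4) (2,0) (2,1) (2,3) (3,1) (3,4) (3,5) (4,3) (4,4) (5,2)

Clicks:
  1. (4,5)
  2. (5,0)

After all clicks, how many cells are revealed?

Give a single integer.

Answer: 5

Derivation:
Click 1 (4,5) count=3: revealed 1 new [(4,5)] -> total=1
Click 2 (5,0) count=0: revealed 4 new [(4,0) (4,1) (5,0) (5,1)] -> total=5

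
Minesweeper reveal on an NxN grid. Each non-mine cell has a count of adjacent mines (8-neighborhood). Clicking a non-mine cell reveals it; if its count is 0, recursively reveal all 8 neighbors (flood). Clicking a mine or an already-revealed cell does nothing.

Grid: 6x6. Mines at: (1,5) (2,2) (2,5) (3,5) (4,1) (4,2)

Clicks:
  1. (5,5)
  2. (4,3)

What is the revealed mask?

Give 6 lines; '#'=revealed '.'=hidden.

Click 1 (5,5) count=0: revealed 6 new [(4,3) (4,4) (4,5) (5,3) (5,4) (5,5)] -> total=6
Click 2 (4,3) count=1: revealed 0 new [(none)] -> total=6

Answer: ......
......
......
......
...###
...###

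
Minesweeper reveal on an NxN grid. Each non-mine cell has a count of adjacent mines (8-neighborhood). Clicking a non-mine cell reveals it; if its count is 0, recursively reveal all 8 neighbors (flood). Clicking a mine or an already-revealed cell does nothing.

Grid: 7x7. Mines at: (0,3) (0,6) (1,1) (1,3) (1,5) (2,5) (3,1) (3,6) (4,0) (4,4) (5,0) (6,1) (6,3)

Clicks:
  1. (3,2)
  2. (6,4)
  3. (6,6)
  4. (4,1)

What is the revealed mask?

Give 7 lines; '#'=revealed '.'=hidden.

Click 1 (3,2) count=1: revealed 1 new [(3,2)] -> total=1
Click 2 (6,4) count=1: revealed 1 new [(6,4)] -> total=2
Click 3 (6,6) count=0: revealed 7 new [(4,5) (4,6) (5,4) (5,5) (5,6) (6,5) (6,6)] -> total=9
Click 4 (4,1) count=3: revealed 1 new [(4,1)] -> total=10

Answer: .......
.......
.......
..#....
.#...##
....###
....###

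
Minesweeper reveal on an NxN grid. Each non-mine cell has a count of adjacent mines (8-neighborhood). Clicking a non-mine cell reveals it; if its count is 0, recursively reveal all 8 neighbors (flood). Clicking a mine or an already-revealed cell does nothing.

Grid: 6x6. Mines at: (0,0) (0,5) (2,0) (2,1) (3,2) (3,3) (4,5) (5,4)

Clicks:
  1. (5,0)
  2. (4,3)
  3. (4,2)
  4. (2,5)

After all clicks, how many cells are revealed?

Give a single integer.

Answer: 16

Derivation:
Click 1 (5,0) count=0: revealed 10 new [(3,0) (3,1) (4,0) (4,1) (4,2) (4,3) (5,0) (5,1) (5,2) (5,3)] -> total=10
Click 2 (4,3) count=3: revealed 0 new [(none)] -> total=10
Click 3 (4,2) count=2: revealed 0 new [(none)] -> total=10
Click 4 (2,5) count=0: revealed 6 new [(1,4) (1,5) (2,4) (2,5) (3,4) (3,5)] -> total=16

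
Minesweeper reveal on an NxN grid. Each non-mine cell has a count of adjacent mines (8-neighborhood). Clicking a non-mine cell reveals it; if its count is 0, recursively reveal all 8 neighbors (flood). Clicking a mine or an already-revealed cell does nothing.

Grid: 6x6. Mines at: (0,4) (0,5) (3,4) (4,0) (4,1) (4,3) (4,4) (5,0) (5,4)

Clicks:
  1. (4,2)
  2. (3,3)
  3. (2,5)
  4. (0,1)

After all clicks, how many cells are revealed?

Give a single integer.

Click 1 (4,2) count=2: revealed 1 new [(4,2)] -> total=1
Click 2 (3,3) count=3: revealed 1 new [(3,3)] -> total=2
Click 3 (2,5) count=1: revealed 1 new [(2,5)] -> total=3
Click 4 (0,1) count=0: revealed 15 new [(0,0) (0,1) (0,2) (0,3) (1,0) (1,1) (1,2) (1,3) (2,0) (2,1) (2,2) (2,3) (3,0) (3,1) (3,2)] -> total=18

Answer: 18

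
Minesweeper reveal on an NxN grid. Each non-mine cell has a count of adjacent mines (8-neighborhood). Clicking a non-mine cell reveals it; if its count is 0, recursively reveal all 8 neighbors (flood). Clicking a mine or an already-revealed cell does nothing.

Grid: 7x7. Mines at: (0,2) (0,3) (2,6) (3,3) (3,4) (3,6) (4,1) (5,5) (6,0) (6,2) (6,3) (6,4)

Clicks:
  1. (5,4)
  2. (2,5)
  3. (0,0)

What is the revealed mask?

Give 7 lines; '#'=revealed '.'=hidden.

Click 1 (5,4) count=3: revealed 1 new [(5,4)] -> total=1
Click 2 (2,5) count=3: revealed 1 new [(2,5)] -> total=2
Click 3 (0,0) count=0: revealed 11 new [(0,0) (0,1) (1,0) (1,1) (1,2) (2,0) (2,1) (2,2) (3,0) (3,1) (3,2)] -> total=13

Answer: ##.....
###....
###..#.
###....
.......
....#..
.......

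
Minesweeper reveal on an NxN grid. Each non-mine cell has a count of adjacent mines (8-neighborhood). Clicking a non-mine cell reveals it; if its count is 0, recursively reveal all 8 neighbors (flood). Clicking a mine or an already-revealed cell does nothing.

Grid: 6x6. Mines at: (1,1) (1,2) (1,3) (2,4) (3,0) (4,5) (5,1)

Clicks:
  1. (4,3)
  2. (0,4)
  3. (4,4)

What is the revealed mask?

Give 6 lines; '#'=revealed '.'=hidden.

Click 1 (4,3) count=0: revealed 14 new [(2,1) (2,2) (2,3) (3,1) (3,2) (3,3) (3,4) (4,1) (4,2) (4,3) (4,4) (5,2) (5,3) (5,4)] -> total=14
Click 2 (0,4) count=1: revealed 1 new [(0,4)] -> total=15
Click 3 (4,4) count=1: revealed 0 new [(none)] -> total=15

Answer: ....#.
......
.###..
.####.
.####.
..###.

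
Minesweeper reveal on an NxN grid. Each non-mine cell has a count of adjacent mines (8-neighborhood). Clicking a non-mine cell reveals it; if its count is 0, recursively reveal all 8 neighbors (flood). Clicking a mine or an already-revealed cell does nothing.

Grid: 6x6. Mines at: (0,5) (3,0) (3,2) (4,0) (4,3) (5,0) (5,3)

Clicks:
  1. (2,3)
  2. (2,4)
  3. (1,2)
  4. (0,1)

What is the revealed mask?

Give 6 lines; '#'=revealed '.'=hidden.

Click 1 (2,3) count=1: revealed 1 new [(2,3)] -> total=1
Click 2 (2,4) count=0: revealed 23 new [(0,0) (0,1) (0,2) (0,3) (0,4) (1,0) (1,1) (1,2) (1,3) (1,4) (1,5) (2,0) (2,1) (2,2) (2,4) (2,5) (3,3) (3,4) (3,5) (4,4) (4,5) (5,4) (5,5)] -> total=24
Click 3 (1,2) count=0: revealed 0 new [(none)] -> total=24
Click 4 (0,1) count=0: revealed 0 new [(none)] -> total=24

Answer: #####.
######
######
...###
....##
....##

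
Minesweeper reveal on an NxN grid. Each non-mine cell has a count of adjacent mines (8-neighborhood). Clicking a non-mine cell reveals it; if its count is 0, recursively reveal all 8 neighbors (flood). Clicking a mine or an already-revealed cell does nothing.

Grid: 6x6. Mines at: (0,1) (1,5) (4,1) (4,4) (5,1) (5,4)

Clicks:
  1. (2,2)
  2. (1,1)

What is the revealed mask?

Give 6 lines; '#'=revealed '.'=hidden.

Click 1 (2,2) count=0: revealed 18 new [(0,2) (0,3) (0,4) (1,0) (1,1) (1,2) (1,3) (1,4) (2,0) (2,1) (2,2) (2,3) (2,4) (3,0) (3,1) (3,2) (3,3) (3,4)] -> total=18
Click 2 (1,1) count=1: revealed 0 new [(none)] -> total=18

Answer: ..###.
#####.
#####.
#####.
......
......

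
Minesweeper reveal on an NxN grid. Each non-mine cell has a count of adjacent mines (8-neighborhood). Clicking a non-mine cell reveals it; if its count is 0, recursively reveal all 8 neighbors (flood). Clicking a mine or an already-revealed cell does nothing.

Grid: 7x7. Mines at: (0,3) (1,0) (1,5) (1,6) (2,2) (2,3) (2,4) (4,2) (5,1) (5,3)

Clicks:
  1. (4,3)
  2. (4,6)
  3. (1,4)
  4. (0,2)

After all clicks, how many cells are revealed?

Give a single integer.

Answer: 17

Derivation:
Click 1 (4,3) count=2: revealed 1 new [(4,3)] -> total=1
Click 2 (4,6) count=0: revealed 14 new [(2,5) (2,6) (3,4) (3,5) (3,6) (4,4) (4,5) (4,6) (5,4) (5,5) (5,6) (6,4) (6,5) (6,6)] -> total=15
Click 3 (1,4) count=4: revealed 1 new [(1,4)] -> total=16
Click 4 (0,2) count=1: revealed 1 new [(0,2)] -> total=17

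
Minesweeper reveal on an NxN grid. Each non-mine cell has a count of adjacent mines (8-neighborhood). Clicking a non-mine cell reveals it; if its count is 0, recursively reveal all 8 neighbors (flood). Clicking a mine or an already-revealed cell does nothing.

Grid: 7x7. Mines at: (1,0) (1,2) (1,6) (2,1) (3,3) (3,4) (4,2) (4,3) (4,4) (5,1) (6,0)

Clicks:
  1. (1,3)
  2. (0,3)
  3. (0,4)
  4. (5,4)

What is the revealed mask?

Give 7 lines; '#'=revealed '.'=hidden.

Click 1 (1,3) count=1: revealed 1 new [(1,3)] -> total=1
Click 2 (0,3) count=1: revealed 1 new [(0,3)] -> total=2
Click 3 (0,4) count=0: revealed 7 new [(0,4) (0,5) (1,4) (1,5) (2,3) (2,4) (2,5)] -> total=9
Click 4 (5,4) count=2: revealed 1 new [(5,4)] -> total=10

Answer: ...###.
...###.
...###.
.......
.......
....#..
.......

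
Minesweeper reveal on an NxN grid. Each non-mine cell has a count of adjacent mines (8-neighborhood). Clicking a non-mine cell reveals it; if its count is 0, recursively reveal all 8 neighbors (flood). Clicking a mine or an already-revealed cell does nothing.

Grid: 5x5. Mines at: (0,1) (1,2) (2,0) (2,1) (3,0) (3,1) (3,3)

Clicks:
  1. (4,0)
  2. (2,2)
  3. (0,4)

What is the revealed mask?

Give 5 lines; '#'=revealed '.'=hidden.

Click 1 (4,0) count=2: revealed 1 new [(4,0)] -> total=1
Click 2 (2,2) count=4: revealed 1 new [(2,2)] -> total=2
Click 3 (0,4) count=0: revealed 6 new [(0,3) (0,4) (1,3) (1,4) (2,3) (2,4)] -> total=8

Answer: ...##
...##
..###
.....
#....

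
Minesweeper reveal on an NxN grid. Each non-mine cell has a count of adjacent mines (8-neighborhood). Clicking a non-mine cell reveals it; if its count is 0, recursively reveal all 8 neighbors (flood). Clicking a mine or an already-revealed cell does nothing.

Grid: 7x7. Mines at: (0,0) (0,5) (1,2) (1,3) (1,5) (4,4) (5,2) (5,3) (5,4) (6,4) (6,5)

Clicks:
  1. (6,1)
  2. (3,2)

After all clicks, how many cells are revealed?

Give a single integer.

Click 1 (6,1) count=1: revealed 1 new [(6,1)] -> total=1
Click 2 (3,2) count=0: revealed 17 new [(1,0) (1,1) (2,0) (2,1) (2,2) (2,3) (3,0) (3,1) (3,2) (3,3) (4,0) (4,1) (4,2) (4,3) (5,0) (5,1) (6,0)] -> total=18

Answer: 18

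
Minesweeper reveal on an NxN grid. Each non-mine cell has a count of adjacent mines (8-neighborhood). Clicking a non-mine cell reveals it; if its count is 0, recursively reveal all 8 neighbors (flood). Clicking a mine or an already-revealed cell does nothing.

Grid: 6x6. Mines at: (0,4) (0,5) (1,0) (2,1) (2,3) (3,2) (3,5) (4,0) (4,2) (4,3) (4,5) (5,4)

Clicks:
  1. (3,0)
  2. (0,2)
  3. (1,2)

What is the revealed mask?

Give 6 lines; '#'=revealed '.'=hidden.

Click 1 (3,0) count=2: revealed 1 new [(3,0)] -> total=1
Click 2 (0,2) count=0: revealed 6 new [(0,1) (0,2) (0,3) (1,1) (1,2) (1,3)] -> total=7
Click 3 (1,2) count=2: revealed 0 new [(none)] -> total=7

Answer: .###..
.###..
......
#.....
......
......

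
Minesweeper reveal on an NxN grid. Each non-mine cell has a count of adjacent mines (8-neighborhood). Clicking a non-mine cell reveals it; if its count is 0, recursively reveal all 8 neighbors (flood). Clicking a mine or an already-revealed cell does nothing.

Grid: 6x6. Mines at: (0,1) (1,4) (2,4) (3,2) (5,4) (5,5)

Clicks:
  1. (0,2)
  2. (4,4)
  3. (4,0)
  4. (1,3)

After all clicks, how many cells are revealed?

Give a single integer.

Click 1 (0,2) count=1: revealed 1 new [(0,2)] -> total=1
Click 2 (4,4) count=2: revealed 1 new [(4,4)] -> total=2
Click 3 (4,0) count=0: revealed 14 new [(1,0) (1,1) (2,0) (2,1) (3,0) (3,1) (4,0) (4,1) (4,2) (4,3) (5,0) (5,1) (5,2) (5,3)] -> total=16
Click 4 (1,3) count=2: revealed 1 new [(1,3)] -> total=17

Answer: 17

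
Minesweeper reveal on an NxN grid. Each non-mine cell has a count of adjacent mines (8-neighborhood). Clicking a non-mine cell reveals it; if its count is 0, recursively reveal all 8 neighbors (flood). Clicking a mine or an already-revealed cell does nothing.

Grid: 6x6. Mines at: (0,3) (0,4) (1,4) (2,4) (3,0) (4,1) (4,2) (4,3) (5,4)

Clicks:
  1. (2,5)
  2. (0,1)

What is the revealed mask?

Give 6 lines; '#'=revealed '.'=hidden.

Answer: ###...
####..
####.#
.###..
......
......

Derivation:
Click 1 (2,5) count=2: revealed 1 new [(2,5)] -> total=1
Click 2 (0,1) count=0: revealed 14 new [(0,0) (0,1) (0,2) (1,0) (1,1) (1,2) (1,3) (2,0) (2,1) (2,2) (2,3) (3,1) (3,2) (3,3)] -> total=15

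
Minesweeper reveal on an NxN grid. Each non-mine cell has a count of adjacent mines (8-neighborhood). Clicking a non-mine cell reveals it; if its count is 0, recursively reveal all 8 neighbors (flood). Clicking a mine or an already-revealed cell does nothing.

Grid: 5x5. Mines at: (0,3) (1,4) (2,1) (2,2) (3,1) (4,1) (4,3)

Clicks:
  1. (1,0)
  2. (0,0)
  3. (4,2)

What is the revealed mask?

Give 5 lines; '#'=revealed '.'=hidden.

Click 1 (1,0) count=1: revealed 1 new [(1,0)] -> total=1
Click 2 (0,0) count=0: revealed 5 new [(0,0) (0,1) (0,2) (1,1) (1,2)] -> total=6
Click 3 (4,2) count=3: revealed 1 new [(4,2)] -> total=7

Answer: ###..
###..
.....
.....
..#..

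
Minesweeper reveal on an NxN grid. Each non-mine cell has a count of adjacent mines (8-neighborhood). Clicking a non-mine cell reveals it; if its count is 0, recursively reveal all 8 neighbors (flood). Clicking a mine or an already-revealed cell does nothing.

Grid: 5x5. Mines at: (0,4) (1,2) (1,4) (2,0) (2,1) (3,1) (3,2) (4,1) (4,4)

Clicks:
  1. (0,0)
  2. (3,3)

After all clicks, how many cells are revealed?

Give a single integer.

Click 1 (0,0) count=0: revealed 4 new [(0,0) (0,1) (1,0) (1,1)] -> total=4
Click 2 (3,3) count=2: revealed 1 new [(3,3)] -> total=5

Answer: 5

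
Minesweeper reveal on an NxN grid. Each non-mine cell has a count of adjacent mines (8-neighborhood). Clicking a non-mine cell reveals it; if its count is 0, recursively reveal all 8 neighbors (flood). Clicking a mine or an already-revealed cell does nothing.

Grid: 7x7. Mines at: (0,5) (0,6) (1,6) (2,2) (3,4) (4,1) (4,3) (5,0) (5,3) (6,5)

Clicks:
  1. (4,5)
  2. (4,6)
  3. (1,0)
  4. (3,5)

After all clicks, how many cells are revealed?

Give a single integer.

Answer: 22

Derivation:
Click 1 (4,5) count=1: revealed 1 new [(4,5)] -> total=1
Click 2 (4,6) count=0: revealed 7 new [(2,5) (2,6) (3,5) (3,6) (4,6) (5,5) (5,6)] -> total=8
Click 3 (1,0) count=0: revealed 14 new [(0,0) (0,1) (0,2) (0,3) (0,4) (1,0) (1,1) (1,2) (1,3) (1,4) (2,0) (2,1) (3,0) (3,1)] -> total=22
Click 4 (3,5) count=1: revealed 0 new [(none)] -> total=22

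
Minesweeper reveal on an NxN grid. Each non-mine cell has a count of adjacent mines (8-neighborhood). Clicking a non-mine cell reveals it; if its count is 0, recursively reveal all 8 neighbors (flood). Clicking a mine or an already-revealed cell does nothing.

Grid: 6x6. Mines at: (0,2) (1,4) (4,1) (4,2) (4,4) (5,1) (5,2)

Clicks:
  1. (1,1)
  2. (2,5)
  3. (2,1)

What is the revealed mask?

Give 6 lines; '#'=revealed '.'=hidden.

Click 1 (1,1) count=1: revealed 1 new [(1,1)] -> total=1
Click 2 (2,5) count=1: revealed 1 new [(2,5)] -> total=2
Click 3 (2,1) count=0: revealed 13 new [(0,0) (0,1) (1,0) (1,2) (1,3) (2,0) (2,1) (2,2) (2,3) (3,0) (3,1) (3,2) (3,3)] -> total=15

Answer: ##....
####..
####.#
####..
......
......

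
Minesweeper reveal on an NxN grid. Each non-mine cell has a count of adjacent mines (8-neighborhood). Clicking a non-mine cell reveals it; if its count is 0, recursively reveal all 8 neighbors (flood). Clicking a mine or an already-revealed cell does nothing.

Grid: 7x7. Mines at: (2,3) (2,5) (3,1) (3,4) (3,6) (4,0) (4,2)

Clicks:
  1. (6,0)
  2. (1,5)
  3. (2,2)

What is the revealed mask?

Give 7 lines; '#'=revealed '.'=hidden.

Answer: .......
.....#.
..#....
.......
...####
#######
#######

Derivation:
Click 1 (6,0) count=0: revealed 18 new [(4,3) (4,4) (4,5) (4,6) (5,0) (5,1) (5,2) (5,3) (5,4) (5,5) (5,6) (6,0) (6,1) (6,2) (6,3) (6,4) (6,5) (6,6)] -> total=18
Click 2 (1,5) count=1: revealed 1 new [(1,5)] -> total=19
Click 3 (2,2) count=2: revealed 1 new [(2,2)] -> total=20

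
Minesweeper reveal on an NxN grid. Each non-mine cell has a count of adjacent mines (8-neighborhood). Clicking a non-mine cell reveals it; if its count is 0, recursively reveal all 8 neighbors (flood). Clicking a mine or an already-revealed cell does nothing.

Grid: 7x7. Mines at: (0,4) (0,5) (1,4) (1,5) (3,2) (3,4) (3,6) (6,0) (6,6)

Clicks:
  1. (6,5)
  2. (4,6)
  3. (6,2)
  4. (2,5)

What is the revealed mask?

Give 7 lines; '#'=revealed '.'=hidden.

Click 1 (6,5) count=1: revealed 1 new [(6,5)] -> total=1
Click 2 (4,6) count=1: revealed 1 new [(4,6)] -> total=2
Click 3 (6,2) count=0: revealed 14 new [(4,1) (4,2) (4,3) (4,4) (4,5) (5,1) (5,2) (5,3) (5,4) (5,5) (6,1) (6,2) (6,3) (6,4)] -> total=16
Click 4 (2,5) count=4: revealed 1 new [(2,5)] -> total=17

Answer: .......
.......
.....#.
.......
.######
.#####.
.#####.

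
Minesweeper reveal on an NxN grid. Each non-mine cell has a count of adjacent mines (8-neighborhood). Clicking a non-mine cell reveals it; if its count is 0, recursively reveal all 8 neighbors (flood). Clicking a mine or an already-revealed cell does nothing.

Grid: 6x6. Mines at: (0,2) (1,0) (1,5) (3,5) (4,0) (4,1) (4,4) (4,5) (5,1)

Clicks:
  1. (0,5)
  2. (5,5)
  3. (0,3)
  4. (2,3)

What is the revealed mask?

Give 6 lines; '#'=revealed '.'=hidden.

Answer: ...#.#
.####.
.####.
.####.
......
.....#

Derivation:
Click 1 (0,5) count=1: revealed 1 new [(0,5)] -> total=1
Click 2 (5,5) count=2: revealed 1 new [(5,5)] -> total=2
Click 3 (0,3) count=1: revealed 1 new [(0,3)] -> total=3
Click 4 (2,3) count=0: revealed 12 new [(1,1) (1,2) (1,3) (1,4) (2,1) (2,2) (2,3) (2,4) (3,1) (3,2) (3,3) (3,4)] -> total=15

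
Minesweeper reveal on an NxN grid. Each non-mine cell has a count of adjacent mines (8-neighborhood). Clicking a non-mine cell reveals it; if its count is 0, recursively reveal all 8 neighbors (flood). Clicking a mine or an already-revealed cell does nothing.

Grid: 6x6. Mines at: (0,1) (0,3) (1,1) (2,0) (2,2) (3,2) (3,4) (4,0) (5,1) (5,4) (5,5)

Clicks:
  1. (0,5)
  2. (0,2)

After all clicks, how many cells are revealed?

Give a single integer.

Click 1 (0,5) count=0: revealed 6 new [(0,4) (0,5) (1,4) (1,5) (2,4) (2,5)] -> total=6
Click 2 (0,2) count=3: revealed 1 new [(0,2)] -> total=7

Answer: 7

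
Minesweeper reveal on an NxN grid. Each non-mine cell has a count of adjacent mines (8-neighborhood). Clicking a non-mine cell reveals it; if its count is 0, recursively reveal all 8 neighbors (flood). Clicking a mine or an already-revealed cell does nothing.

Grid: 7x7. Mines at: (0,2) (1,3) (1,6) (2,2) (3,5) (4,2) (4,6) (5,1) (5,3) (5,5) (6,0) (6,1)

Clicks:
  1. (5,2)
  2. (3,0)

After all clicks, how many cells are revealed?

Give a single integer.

Click 1 (5,2) count=4: revealed 1 new [(5,2)] -> total=1
Click 2 (3,0) count=0: revealed 10 new [(0,0) (0,1) (1,0) (1,1) (2,0) (2,1) (3,0) (3,1) (4,0) (4,1)] -> total=11

Answer: 11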